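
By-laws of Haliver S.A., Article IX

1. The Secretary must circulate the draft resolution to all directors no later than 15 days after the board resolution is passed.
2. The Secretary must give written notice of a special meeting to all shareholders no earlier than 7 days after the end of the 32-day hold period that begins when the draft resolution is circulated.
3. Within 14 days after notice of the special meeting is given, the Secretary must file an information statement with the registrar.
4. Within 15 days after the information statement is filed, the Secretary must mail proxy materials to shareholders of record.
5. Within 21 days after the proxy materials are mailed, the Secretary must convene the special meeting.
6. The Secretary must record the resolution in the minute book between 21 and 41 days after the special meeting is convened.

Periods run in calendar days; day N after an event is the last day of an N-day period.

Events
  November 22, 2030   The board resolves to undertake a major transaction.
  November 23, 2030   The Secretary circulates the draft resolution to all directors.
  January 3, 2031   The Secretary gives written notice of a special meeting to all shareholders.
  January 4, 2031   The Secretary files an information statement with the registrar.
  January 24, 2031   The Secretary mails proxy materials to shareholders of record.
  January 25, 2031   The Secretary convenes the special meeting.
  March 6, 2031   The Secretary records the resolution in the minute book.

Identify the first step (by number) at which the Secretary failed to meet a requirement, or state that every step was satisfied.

Step 4

Step 1: 15 days after November 22, 2030 (when the board resolution is passed) is December 7, 2030; done November 23, 2030 — timely.
Step 2: the earliest permitted date is 7 days after December 25, 2030 (end of the 32-day hold period, which began when the draft resolution is circulated on November 23, 2030), i.e. January 1, 2031; done January 3, 2031 — permitted.
Step 3: 14 days after January 3, 2031 (when notice of the special meeting is given) is January 17, 2031; January 4, 2031 is within that limit.
Step 4: 15 days after January 4, 2031 (when the information statement is filed) is January 19, 2031; done January 24, 2031 — 5 days late.
No need to go further; step 4 was not satisfied.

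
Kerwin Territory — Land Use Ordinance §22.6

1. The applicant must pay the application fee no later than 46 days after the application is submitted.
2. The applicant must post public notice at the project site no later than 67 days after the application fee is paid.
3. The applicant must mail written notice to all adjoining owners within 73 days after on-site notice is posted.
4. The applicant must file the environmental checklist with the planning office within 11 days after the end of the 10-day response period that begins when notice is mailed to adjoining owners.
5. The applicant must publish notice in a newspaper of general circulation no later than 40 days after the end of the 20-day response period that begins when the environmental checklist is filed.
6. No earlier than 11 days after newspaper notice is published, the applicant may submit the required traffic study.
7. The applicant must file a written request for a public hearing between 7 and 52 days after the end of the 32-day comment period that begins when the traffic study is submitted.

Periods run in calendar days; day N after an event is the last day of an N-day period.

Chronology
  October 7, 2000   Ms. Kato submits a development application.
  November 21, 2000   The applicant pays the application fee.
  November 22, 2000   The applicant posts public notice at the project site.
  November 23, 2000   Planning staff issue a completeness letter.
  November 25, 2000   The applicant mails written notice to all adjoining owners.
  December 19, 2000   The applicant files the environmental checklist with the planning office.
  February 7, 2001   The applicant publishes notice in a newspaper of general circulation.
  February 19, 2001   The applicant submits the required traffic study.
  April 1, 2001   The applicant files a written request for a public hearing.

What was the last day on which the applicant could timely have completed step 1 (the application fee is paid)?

November 22, 2000

Step 1 runs from October 7, 2000, when the application is submitted. 46 days after October 7, 2000 is November 22, 2000.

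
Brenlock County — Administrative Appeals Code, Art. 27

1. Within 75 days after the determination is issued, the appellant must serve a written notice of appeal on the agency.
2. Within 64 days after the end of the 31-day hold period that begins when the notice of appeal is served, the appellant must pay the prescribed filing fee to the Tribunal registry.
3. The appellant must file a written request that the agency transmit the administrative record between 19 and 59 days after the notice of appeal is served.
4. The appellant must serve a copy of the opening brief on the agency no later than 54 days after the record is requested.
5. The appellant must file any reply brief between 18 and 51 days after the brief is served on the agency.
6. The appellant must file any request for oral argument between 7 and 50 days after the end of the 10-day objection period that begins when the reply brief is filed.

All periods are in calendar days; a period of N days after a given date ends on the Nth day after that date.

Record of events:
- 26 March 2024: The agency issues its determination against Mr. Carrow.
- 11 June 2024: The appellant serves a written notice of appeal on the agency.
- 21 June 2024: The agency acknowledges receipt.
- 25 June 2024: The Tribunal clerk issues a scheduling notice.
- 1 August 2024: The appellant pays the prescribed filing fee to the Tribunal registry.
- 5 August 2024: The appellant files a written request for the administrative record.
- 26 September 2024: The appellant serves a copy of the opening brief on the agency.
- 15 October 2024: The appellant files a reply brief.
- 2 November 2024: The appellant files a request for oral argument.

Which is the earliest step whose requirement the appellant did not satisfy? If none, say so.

Step 1

Step 1 — counting 75 days from 26 March 2024 (when the determination is issued) gives a deadline of 9 June 2024; 11 June 2024 misses that deadline by 2 days.
That is the first point of non-compliance.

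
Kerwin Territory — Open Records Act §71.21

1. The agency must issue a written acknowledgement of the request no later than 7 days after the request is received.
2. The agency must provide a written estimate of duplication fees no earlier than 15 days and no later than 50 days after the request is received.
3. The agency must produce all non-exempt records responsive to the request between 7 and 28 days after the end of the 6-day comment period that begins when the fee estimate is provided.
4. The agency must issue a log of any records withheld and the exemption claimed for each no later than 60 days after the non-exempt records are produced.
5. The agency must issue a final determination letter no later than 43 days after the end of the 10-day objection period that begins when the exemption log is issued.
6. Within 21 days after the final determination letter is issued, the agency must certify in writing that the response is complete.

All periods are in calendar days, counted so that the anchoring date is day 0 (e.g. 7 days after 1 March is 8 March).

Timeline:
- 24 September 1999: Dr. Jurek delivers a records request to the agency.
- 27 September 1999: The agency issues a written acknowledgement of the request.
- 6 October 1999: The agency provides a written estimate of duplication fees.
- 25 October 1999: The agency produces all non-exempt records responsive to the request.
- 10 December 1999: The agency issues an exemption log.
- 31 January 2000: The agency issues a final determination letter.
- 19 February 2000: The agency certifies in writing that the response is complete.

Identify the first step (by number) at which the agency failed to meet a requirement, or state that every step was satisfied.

Step 2

Step 1 — counting 7 days from 24 September 1999 (when the request is received) gives a deadline of 1 October 1999; done 27 September 1999 — timely.
Step 2 — 15 and 50 days from 24 September 1999 (when the request is received) are 9 October 1999 and 13 November 1999 respectively; done 6 October 1999 — 3 days before the window opened.
Later steps need not be reached.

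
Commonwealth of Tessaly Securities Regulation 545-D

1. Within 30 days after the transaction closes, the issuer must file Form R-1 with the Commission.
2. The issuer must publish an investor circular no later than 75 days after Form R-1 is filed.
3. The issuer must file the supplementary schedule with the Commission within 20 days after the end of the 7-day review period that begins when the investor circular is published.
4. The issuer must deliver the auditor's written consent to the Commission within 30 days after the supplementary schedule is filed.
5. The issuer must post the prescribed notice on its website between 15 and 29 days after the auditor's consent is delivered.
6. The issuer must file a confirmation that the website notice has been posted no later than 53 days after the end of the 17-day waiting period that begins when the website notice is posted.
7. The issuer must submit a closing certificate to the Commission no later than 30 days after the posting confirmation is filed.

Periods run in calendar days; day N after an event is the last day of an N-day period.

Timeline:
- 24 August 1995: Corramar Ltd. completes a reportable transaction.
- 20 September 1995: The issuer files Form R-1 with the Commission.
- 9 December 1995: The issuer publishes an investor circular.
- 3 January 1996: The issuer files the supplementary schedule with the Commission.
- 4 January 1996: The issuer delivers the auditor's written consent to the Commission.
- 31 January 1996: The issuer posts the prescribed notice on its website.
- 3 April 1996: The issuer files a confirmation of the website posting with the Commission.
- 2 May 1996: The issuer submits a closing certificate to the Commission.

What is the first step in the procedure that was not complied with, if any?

Step 2

Step 1: 30 days after 24 August 1995 (when the transaction closes) is 23 September 1995; done 20 September 1995 — timely.
Step 2: 75 days after 20 September 1995 (when Form R-1 is filed) is 4 December 1995; 9 December 1995 misses that deadline by 5 days.
The procedure was therefore not followed at step 2.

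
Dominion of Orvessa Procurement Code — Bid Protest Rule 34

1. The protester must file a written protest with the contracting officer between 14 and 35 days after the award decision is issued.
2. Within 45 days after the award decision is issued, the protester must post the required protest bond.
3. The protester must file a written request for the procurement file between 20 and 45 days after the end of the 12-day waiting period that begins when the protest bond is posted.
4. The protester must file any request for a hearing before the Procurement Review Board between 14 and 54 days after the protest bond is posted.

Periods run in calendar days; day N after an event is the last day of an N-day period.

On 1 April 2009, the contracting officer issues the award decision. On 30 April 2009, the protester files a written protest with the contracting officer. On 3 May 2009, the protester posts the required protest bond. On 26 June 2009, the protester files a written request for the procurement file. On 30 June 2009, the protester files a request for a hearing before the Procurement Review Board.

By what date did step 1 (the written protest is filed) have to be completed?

Step 1 runs from 1 April 2009, when the award decision is issued. The window is 14–35 days after 1 April 2009; it closes on 6 May 2009.

6 May 2009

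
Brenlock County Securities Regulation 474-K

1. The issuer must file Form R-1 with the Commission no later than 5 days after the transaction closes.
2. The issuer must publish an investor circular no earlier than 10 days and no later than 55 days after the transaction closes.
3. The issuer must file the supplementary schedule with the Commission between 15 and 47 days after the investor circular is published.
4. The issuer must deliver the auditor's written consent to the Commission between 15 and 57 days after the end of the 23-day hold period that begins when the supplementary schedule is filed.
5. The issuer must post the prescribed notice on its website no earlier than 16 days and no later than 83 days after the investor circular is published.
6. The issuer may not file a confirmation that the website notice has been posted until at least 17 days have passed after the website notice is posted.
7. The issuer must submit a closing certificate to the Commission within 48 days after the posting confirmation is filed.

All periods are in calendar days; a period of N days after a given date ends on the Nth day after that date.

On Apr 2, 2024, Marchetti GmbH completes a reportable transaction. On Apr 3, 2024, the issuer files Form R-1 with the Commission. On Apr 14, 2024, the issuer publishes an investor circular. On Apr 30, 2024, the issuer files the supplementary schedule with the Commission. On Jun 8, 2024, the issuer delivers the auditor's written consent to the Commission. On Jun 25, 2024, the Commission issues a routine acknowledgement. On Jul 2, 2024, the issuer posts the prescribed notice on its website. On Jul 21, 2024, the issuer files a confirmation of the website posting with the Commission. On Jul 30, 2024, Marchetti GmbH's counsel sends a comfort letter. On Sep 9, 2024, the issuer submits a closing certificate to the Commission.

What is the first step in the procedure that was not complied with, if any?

Step 7

Step 1: 5 days after Apr 2, 2024 (when the transaction closes) is Apr 7, 2024; completed Apr 3, 2024, before the deadline.
Step 2: the window is 10–55 days after Apr 2, 2024 (when the transaction closes), so Apr 12, 2024 through May 27, 2024; done Apr 14, 2024, which is between those dates.
Step 3: the window is 15–47 days after Apr 14, 2024 (when the investor circular is published), so Apr 29, 2024 through May 31, 2024; done Apr 30, 2024, which is between those dates.
Step 4: the window is 15–57 days after May 23, 2024 (end of the 23-day hold period, which began when the supplementary schedule is filed on Apr 30, 2024), so Jun 7, 2024 through Jul 19, 2024; Jun 8, 2024 falls inside that range.
Step 5: the window is 16–83 days after Apr 14, 2024 (when the investor circular is published), so Apr 30, 2024 through Jul 6, 2024; done Jul 2, 2024, which is between those dates.
Step 6: the earliest permitted date is 17 days after Jul 2, 2024 (when the website notice is posted), i.e. Jul 19, 2024; done Jul 21, 2024, after the minimum wait.
Step 7: 48 days after Jul 21, 2024 (when the posting confirmation is filed) is Sep 7, 2024; done Sep 9, 2024 — 2 days late.
Later steps need not be reached.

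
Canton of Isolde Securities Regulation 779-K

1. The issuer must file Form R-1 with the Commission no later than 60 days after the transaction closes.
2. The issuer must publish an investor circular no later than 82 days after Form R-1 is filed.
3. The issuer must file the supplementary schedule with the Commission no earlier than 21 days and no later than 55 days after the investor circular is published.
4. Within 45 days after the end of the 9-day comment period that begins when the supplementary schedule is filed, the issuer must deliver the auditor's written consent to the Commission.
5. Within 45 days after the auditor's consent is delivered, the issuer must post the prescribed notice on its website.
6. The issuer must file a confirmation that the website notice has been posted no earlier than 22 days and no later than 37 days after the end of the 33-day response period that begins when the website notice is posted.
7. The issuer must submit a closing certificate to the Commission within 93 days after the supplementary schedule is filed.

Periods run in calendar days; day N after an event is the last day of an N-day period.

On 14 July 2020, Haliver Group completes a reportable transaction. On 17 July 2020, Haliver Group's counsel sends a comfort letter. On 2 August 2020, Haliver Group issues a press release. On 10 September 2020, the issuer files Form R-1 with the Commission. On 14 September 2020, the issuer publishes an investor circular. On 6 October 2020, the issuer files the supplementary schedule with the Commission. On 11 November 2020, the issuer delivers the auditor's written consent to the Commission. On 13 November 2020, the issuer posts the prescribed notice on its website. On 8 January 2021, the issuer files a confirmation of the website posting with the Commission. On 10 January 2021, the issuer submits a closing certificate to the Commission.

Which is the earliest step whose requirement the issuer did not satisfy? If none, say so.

(1) due by 14 July 2020 + 60 days = 12 September 2020; 10 September 2020 is within that limit.
(2) due by 10 September 2020 + 82 days = 1 December 2020; completed 14 September 2020, before the deadline.
(3) the permitted window runs from 14 September 2020 + 21 = 5 October 2020 to 14 September 2020 + 55 = 8 November 2020; 6 October 2020 falls inside that range.
(4) due by 15 October 2020 + 45 days = 29 November 2020; done 11 November 2020 — timely.
(5) due by 11 November 2020 + 45 days = 26 December 2020; 13 November 2020 is within that limit.
(6) the permitted window runs from 16 December 2020 + 22 = 7 January 2021 to 16 December 2020 + 37 = 22 January 2021; 8 January 2021 falls inside that range.
(7) due by 6 October 2020 + 93 days = 7 January 2021; done 10 January 2021 — 3 days late.

Step 7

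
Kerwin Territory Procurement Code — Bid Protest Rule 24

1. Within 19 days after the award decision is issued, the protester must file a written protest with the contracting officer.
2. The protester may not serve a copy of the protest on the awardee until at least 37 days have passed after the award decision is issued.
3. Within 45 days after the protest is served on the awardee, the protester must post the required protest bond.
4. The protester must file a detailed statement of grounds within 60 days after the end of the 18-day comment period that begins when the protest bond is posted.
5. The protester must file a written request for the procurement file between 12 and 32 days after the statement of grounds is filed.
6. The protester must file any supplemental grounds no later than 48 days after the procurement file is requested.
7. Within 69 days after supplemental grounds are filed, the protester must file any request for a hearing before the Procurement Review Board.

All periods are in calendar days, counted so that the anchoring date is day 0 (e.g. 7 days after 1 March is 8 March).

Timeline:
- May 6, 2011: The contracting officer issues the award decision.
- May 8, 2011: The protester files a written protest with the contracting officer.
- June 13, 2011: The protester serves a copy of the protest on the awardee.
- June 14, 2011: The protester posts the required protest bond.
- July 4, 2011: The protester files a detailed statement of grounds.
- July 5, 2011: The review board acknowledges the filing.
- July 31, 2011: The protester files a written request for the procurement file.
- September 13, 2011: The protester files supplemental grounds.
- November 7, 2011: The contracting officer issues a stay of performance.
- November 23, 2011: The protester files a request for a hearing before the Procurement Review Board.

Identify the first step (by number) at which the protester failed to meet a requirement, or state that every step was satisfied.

Step 7

(1) due by May 6, 2011 + 19 days = May 25, 2011; completed May 8, 2011, before the deadline.
(2) permitted from May 6, 2011 + 37 days = June 12, 2011 onward; done June 13, 2011 — permitted.
(3) due by June 13, 2011 + 45 days = July 28, 2011; June 14, 2011 is within that limit.
(4) due by July 2, 2011 + 60 days = August 31, 2011; done July 4, 2011 — timely.
(5) the permitted window runs from July 4, 2011 + 12 = July 16, 2011 to July 4, 2011 + 32 = August 5, 2011; July 31, 2011 falls inside that range.
(6) due by July 31, 2011 + 48 days = September 17, 2011; September 13, 2011 is within that limit.
(7) due by September 13, 2011 + 69 days = November 21, 2011; November 23, 2011 misses that deadline by 2 days.
Later steps need not be reached.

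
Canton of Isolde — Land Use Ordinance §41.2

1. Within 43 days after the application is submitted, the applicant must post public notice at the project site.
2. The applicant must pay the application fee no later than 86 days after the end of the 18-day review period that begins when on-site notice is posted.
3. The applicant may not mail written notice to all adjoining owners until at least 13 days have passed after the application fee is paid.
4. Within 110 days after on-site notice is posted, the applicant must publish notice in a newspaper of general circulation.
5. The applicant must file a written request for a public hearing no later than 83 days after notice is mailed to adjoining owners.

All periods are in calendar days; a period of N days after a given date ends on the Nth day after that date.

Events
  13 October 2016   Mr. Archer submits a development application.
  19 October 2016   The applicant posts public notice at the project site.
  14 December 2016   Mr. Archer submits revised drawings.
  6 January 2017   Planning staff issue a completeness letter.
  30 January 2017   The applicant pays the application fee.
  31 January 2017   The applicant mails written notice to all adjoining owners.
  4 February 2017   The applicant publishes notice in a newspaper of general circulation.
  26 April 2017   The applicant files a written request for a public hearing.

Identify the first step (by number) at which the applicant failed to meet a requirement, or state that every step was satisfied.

Step 1: 43 days after 13 October 2016 (when the application is submitted) is 25 November 2016; 19 October 2016 is within that limit.
Step 2: 86 days after 6 November 2016 (end of the 18-day review period, which began when on-site notice is posted on 19 October 2016) is 31 January 2017; completed 30 January 2017, before the deadline.
Step 3: the earliest permitted date is 13 days after 30 January 2017 (when the application fee is paid), i.e. 12 February 2017; acted on 31 January 2017, 12 days prematurely.
That is the first point of non-compliance.

Step 3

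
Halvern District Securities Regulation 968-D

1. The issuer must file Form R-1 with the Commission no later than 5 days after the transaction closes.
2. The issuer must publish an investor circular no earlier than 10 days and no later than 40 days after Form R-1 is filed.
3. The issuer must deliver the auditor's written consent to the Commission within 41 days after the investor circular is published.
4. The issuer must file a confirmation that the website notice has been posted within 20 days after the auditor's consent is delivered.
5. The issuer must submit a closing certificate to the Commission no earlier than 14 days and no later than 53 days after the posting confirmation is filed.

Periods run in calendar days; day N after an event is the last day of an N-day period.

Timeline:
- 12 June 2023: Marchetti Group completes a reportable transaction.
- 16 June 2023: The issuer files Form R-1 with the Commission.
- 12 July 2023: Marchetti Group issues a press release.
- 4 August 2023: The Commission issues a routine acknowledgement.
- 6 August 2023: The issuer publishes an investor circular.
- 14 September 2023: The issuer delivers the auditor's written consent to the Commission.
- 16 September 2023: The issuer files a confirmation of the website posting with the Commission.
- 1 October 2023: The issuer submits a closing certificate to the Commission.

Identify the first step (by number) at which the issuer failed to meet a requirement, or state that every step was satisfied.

Step 2

(1) due by 12 June 2023 + 5 days = 17 June 2023; 16 June 2023 is within that limit.
(2) the permitted window runs from 16 June 2023 + 10 = 26 June 2023 to 16 June 2023 + 40 = 26 July 2023; done 6 August 2023 — 11 days after the window closed.
The procedure was therefore not followed at step 2.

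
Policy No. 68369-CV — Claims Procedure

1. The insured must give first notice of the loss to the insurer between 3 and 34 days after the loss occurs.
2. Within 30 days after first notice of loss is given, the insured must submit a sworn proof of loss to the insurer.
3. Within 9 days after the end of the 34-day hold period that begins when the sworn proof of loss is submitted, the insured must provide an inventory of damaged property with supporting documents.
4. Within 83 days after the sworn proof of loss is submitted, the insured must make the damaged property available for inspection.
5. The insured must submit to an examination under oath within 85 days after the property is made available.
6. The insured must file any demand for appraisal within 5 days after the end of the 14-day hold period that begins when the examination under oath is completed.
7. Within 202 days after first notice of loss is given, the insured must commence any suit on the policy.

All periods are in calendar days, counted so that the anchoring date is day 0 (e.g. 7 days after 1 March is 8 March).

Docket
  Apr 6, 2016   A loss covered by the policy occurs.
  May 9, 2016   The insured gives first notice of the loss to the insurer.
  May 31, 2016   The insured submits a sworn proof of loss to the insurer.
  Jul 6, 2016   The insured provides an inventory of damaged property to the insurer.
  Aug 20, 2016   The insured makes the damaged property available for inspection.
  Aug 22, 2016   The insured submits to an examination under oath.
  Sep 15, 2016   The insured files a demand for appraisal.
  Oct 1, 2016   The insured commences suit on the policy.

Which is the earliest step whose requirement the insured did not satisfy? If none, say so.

(1) the permitted window runs from Apr 6, 2016 + 3 = Apr 9, 2016 to Apr 6, 2016 + 34 = May 10, 2016; done May 9, 2016 — within the window.
(2) due by May 9, 2016 + 30 days = Jun 8, 2016; May 31, 2016 is within that limit.
(3) due by Jul 4, 2016 + 9 days = Jul 13, 2016; done Jul 6, 2016 — timely.
(4) due by May 31, 2016 + 83 days = Aug 22, 2016; completed Aug 20, 2016, before the deadline.
(5) due by Aug 20, 2016 + 85 days = Nov 13, 2016; completed Aug 22, 2016, before the deadline.
(6) due by Sep 5, 2016 + 5 days = Sep 10, 2016; done Sep 15, 2016 — 5 days late.
Later steps need not be reached.

Step 6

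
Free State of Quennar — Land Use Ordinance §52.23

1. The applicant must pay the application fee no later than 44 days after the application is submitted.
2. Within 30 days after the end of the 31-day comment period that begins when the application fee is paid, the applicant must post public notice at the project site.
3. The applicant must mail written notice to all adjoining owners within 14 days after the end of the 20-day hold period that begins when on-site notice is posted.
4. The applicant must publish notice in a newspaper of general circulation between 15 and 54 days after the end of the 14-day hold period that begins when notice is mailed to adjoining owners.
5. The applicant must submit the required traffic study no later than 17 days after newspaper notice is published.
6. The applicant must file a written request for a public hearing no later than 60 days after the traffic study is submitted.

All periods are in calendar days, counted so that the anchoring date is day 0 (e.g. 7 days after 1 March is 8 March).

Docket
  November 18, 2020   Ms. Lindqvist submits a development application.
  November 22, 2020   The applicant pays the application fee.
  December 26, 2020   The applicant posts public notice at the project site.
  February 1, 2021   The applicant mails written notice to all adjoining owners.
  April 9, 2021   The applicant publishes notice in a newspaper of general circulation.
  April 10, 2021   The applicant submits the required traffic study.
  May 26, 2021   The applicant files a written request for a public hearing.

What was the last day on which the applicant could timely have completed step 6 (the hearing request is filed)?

June 9, 2021

Step 6 runs from April 10, 2021, when the traffic study is submitted. 60 days after April 10, 2021 is June 9, 2021.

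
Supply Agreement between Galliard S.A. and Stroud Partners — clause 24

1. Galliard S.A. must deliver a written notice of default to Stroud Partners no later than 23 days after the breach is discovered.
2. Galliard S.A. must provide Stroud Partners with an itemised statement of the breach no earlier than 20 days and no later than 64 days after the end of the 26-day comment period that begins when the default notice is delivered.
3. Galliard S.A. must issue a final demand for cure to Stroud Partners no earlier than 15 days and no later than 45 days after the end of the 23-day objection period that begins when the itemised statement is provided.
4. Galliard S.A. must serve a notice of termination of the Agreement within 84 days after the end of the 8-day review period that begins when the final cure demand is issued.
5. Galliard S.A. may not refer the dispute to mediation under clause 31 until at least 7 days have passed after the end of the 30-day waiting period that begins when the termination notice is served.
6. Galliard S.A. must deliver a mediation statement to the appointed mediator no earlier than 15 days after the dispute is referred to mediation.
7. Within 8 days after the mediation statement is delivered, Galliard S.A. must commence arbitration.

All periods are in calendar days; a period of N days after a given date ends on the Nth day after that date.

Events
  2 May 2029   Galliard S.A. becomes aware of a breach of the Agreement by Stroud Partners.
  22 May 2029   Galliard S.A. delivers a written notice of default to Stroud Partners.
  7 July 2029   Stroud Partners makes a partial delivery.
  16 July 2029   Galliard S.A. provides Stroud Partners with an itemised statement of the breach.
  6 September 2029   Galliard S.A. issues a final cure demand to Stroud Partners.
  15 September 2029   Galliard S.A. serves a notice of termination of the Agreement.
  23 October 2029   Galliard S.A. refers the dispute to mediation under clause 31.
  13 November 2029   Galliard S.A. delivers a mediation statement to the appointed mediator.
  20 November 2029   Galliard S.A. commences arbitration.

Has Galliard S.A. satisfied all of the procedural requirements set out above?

(1) due by 2 May 2029 + 23 days = 25 May 2029; completed 22 May 2029, before the deadline.
(2) the permitted window runs from 17 June 2029 + 20 = 7 July 2029 to 17 June 2029 + 64 = 20 August 2029; done 16 July 2029, which is between those dates.
(3) the permitted window runs from 8 August 2029 + 15 = 23 August 2029 to 8 August 2029 + 45 = 22 September 2029; done 6 September 2029 — within the window.
(4) due by 14 September 2029 + 84 days = 7 December 2029; done 15 September 2029 — timely.
(5) permitted from 15 October 2029 + 7 days = 22 October 2029 onward; done 23 October 2029, after the minimum wait.
(6) permitted from 23 October 2029 + 15 days = 7 November 2029 onward; done 13 November 2029 — permitted.
(7) due by 13 November 2029 + 8 days = 21 November 2029; completed 20 November 2029, before the deadline.

Yes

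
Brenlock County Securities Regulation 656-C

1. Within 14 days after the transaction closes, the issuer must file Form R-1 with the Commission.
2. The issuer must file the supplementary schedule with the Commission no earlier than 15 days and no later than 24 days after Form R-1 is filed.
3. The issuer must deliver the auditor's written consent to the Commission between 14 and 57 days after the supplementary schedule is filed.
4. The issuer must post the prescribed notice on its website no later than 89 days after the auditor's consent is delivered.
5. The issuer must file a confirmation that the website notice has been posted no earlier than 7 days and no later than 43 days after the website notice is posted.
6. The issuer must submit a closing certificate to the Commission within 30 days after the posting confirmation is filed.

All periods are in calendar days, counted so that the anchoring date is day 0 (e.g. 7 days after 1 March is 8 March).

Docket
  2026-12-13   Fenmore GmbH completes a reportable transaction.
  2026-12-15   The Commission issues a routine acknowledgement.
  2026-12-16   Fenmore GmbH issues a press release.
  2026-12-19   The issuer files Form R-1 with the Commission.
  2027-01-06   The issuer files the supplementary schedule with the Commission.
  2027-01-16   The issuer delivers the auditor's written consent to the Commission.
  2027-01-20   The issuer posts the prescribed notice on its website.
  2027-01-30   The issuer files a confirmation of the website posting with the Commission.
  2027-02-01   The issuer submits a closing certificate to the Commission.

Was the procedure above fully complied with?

No

Step 1: 14 days after 2026-12-13 (when the transaction closes) is 2026-12-27; completed 2026-12-19, before the deadline.
Step 2: the window is 15–24 days after 2026-12-19 (when Form R-1 is filed), so 2027-01-03 through 2027-01-12; done 2027-01-06, which is between those dates.
Step 3: the window is 14–57 days after 2027-01-06 (when the supplementary schedule is filed), so 2027-01-20 through 2027-03-04; done 2027-01-16 — 4 days before the window opened.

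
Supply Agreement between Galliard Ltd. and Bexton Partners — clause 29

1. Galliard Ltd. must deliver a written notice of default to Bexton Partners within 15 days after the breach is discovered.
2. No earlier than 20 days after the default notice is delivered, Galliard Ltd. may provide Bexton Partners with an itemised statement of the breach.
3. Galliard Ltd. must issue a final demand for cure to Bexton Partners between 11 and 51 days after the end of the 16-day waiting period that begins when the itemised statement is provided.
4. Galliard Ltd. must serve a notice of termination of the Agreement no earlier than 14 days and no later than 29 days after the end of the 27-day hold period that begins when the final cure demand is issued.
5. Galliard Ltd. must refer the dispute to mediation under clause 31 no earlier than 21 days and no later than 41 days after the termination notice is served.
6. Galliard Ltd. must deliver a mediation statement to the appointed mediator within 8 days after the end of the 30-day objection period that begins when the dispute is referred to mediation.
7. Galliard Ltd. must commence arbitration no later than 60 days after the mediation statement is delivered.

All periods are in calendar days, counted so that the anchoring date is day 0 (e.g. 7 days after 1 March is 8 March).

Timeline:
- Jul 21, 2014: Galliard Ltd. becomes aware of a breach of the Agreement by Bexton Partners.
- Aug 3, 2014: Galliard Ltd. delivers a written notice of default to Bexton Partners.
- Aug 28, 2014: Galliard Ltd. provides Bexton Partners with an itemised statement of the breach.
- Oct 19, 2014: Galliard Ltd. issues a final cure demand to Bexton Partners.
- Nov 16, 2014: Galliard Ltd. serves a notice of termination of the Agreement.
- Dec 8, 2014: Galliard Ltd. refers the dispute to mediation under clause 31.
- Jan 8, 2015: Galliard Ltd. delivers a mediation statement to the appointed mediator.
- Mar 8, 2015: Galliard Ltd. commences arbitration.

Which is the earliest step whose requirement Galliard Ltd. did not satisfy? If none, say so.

Step 4

Step 1 — counting 15 days from Jul 21, 2014 (when the breach is discovered) gives a deadline of Aug 5, 2014; done Aug 3, 2014 — timely.
Step 2 — must wait 20 days from Aug 3, 2014 (when the default notice is delivered), so not before Aug 23, 2014; done Aug 28, 2014, after the minimum wait.
Step 3 — 11 and 51 days from Sep 13, 2014 (end of the 16-day waiting period, which began when the itemised statement is provided on Aug 28, 2014) are Sep 24, 2014 and Nov 3, 2014 respectively; done Oct 19, 2014 — within the window.
Step 4 — 14 and 29 days from Nov 15, 2014 (end of the 27-day hold period, which began when the final cure demand is issued on Oct 19, 2014) are Nov 29, 2014 and Dec 14, 2014 respectively; done Nov 16, 2014 — 13 days before the window opened.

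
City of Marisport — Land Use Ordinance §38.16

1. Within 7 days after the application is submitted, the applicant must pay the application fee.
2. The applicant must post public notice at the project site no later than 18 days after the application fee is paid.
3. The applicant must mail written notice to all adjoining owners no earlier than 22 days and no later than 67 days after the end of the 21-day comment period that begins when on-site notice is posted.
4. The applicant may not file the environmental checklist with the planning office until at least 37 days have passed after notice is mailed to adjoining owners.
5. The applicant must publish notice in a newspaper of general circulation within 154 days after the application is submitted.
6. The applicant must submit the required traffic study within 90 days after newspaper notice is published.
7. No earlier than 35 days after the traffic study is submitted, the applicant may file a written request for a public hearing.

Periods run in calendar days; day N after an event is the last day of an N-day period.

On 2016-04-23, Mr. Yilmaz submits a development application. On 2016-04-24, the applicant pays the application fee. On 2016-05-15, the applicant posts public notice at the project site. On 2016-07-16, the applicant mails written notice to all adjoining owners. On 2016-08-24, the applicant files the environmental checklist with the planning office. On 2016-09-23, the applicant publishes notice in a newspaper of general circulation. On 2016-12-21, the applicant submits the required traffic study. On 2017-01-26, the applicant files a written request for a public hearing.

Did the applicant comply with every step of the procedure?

Step 1 — counting 7 days from 2016-04-23 (when the application is submitted) gives a deadline of 2016-04-30; done 2016-04-24 — timely.
Step 2 — counting 18 days from 2016-04-24 (when the application fee is paid) gives a deadline of 2016-05-12; not done until 2016-05-15, 3 days after the deadline.

No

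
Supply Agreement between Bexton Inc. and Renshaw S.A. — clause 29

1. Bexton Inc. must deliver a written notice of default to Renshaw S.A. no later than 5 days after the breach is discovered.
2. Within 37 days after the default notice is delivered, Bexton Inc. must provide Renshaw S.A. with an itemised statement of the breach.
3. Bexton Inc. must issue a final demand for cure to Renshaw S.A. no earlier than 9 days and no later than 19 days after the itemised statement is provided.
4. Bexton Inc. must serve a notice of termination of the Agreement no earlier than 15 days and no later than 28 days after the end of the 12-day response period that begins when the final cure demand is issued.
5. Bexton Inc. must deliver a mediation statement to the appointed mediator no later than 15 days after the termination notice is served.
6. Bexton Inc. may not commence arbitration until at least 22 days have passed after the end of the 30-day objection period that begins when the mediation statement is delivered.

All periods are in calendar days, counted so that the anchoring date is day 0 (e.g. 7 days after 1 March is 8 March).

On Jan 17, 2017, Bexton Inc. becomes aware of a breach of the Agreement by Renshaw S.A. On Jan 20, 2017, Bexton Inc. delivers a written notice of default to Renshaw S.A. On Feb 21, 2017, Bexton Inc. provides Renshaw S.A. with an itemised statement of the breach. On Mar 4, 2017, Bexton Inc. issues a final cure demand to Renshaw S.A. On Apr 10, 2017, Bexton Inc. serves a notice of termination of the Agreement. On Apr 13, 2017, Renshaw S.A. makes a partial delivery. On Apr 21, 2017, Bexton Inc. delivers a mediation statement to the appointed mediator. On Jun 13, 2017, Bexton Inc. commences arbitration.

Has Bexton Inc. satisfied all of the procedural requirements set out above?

Yes

(1) due by Jan 17, 2017 + 5 days = Jan 22, 2017; done Jan 20, 2017 — timely.
(2) due by Jan 20, 2017 + 37 days = Feb 26, 2017; completed Feb 21, 2017, before the deadline.
(3) the permitted window runs from Feb 21, 2017 + 9 = Mar 2, 2017 to Feb 21, 2017 + 19 = Mar 12, 2017; done Mar 4, 2017 — within the window.
(4) the permitted window runs from Mar 16, 2017 + 15 = Mar 31, 2017 to Mar 16, 2017 + 28 = Apr 13, 2017; done Apr 10, 2017 — within the window.
(5) due by Apr 10, 2017 + 15 days = Apr 25, 2017; Apr 21, 2017 is within that limit.
(6) permitted from May 21, 2017 + 22 days = Jun 12, 2017 onward; done Jun 13, 2017 — permitted.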